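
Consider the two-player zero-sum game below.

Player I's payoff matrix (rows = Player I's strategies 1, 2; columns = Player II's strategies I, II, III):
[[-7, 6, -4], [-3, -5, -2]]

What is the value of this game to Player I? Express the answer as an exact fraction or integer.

Column III is strictly dominated by I for Player II (it gives Player I more in every row).
The remaining 2×2 game on (1, 2) × (I, II) has no saddle point. Let Player I play 1 with probability p; indifference gives −7p − 3(1−p) = 6p − 5(1−p), so p = 2/15.
Similarly Player II's optimal q on I is 11/15, and the value is -7·(11/15) + (6)·(4/15) = -53/15.

-53/15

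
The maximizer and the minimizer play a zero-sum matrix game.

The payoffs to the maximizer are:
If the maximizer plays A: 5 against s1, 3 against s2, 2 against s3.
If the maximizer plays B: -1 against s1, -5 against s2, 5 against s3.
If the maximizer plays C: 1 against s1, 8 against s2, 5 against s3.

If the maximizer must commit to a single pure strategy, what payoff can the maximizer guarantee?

2

The worst-case payoff for each row is A: 2, B: -5, C: 1.
The best of these is 2.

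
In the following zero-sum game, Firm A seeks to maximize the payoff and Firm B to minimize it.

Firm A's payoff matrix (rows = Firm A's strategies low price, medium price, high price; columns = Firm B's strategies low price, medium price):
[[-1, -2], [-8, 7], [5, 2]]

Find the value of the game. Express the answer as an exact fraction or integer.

17/6

Row low price is strictly dominated by row high price, so Firm A never plays it.
The remaining 2×2 game on (medium price, high price) × (low price, medium price) has no saddle point. Let Firm A play medium price with probability p; indifference gives −8p + 5(1−p) = 7p + 2(1−p), so p = 1/6.
Similarly Firm B's optimal q on low price is 5/18, and the value is -8·(5/18) + (7)·(13/18) = 17/6.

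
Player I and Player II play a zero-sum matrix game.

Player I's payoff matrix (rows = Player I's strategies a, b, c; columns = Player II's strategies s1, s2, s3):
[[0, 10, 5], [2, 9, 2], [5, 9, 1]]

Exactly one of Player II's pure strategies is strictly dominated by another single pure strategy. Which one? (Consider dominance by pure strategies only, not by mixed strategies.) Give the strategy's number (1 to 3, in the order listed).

Player II prefers columns that give Player I less. Compare s2 with s1: 0 < 10, 2 < 9, 5 < 9.
So s1 strictly dominates s2 for Player II; s2 is strictly dominated.

2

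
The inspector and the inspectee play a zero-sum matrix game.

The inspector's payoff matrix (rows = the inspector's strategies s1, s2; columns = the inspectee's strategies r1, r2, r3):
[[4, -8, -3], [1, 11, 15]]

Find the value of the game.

26/11

Column r3 is strictly dominated by r2 for the inspectee (it gives the inspector more in every row).
The remaining 2×2 game on (s1, s2) × (r1, r2) has no saddle point. Let the inspector play s1 with probability p; indifference gives 4p + (1−p) = −8p + 11(1−p), so p = 5/11.
Similarly the inspectee's optimal q on r1 is 19/22, and the value is 4·(19/22) + (-8)·(3/22) = 26/11.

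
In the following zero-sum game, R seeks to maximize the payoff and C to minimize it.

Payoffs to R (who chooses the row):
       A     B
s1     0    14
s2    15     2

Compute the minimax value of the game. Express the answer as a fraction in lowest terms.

Row minima are 0 and 2, so R's maximin is 2; column maxima are 15 and 14, so C's minimax is 14. These differ, so the equilibrium is in mixed strategies.
Let R play s1 with probability p. C is indifferent when 15(1−p) = 14p + 2(1−p), giving p = 13/27.
Let C play A with probability q. R is indifferent when 14(1−q) = 15q + 2(1−q), giving q = 4/9.
The value is 0·(4/9) + (14)·(5/9) = 70/9.

70/9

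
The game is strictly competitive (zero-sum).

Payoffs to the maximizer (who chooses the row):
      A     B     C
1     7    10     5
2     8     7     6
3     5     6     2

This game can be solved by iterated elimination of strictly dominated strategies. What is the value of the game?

6

Column B is strictly dominated by C for the minimizer (5<10, 6<7, 2<6); eliminate B.
Row 1 is strictly dominated by row 2 (8>7, 6>5); eliminate 1.
Column A is strictly dominated by C for the minimizer (6<8, 2<5); eliminate A.
Row 3 is strictly dominated by row 2 (6>2); eliminate 3.
Only (2, C) remains, with payoff 6.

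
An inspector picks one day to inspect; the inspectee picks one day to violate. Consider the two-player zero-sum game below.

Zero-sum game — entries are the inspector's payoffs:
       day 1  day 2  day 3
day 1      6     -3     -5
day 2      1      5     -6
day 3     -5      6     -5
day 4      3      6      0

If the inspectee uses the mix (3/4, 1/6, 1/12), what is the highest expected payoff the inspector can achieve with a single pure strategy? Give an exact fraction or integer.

43/12

day 1: (6)·(3/4) + (-3)·(1/6) + (-5)·(1/12) = 43/12.
day 2: (1)·(3/4) + (5)·(1/6) + (-6)·(1/12) = 13/12.
day 3: (-5)·(3/4) + (6)·(1/6) + (-5)·(1/12) = -19/6.
day 4: (3)·(3/4) + (6)·(1/6) + (0)·(1/12) = 13/4.
The best pure response is day 1 with expected payoff 43/12.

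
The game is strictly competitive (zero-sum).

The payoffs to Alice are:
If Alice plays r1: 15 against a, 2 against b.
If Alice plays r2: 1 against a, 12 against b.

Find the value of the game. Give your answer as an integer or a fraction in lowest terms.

89/12

Row minima are 2 and 1, so Alice's maximin is 2; column maxima are 15 and 12, so Bob's minimax is 12. These differ, so the equilibrium is in mixed strategies.
Let Alice play r1 with probability p. Bob is indifferent when 15p + (1−p) = 2p + 12(1−p), giving p = 11/24.
Let Bob play a with probability q. Alice is indifferent when 15q + 2(1−q) = q + 12(1−q), giving q = 5/12.
The value is 15·(5/12) + (2)·(7/12) = 89/12.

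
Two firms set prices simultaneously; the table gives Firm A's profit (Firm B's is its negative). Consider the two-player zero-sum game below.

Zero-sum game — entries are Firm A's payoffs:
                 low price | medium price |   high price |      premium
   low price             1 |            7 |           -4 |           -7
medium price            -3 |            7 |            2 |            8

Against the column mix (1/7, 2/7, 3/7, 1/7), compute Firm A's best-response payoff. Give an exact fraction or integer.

low price: (1)·(1/7) + (7)·(2/7) + (-4)·(3/7) + (-7)·(1/7) = -4/7.
medium price: (-3)·(1/7) + (7)·(2/7) + (2)·(3/7) + (8)·(1/7) = 25/7.
The best pure response is medium price with expected payoff 25/7.

25/7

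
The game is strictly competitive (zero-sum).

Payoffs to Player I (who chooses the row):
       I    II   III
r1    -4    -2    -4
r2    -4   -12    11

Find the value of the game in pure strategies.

-4

Row minima: -4, -12 → Player I's maximin is -4.
Column maxima: -4, -2, 11 → Player II's minimax is -4.
They coincide at (r1, I), so the value is -4.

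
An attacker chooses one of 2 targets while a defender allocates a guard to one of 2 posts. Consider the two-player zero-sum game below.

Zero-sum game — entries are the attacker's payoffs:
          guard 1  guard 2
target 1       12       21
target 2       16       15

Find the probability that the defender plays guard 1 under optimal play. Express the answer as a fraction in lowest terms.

3/5

Row minima are 12 and 15, so the attacker's maximin is 15; column maxima are 16 and 21, so the defender's minimax is 16. These differ, so the equilibrium is in mixed strategies.
Let the defender play guard 1 with probability q. The attacker is indifferent when 12q + 21(1−q) = 16q + 15(1−q), giving q = 3/5.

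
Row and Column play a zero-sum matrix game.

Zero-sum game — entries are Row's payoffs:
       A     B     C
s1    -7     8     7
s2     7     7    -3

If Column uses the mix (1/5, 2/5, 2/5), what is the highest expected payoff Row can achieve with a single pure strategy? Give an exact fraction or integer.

23/5

s1: (-7)·(1/5) + (8)·(2/5) + (7)·(2/5) = 23/5.
s2: (7)·(1/5) + (7)·(2/5) + (-3)·(2/5) = 3.
The best pure response is s1 with expected payoff 23/5.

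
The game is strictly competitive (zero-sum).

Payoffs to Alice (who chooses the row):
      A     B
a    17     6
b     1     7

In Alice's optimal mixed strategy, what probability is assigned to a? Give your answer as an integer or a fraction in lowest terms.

Row minima are 6 and 1, so Alice's maximin is 6; column maxima are 17 and 7, so Bob's minimax is 7. These differ, so the equilibrium is in mixed strategies.
Let Alice play a with probability p. Bob is indifferent when 17p + (1−p) = 6p + 7(1−p), giving p = 6/17.

6/17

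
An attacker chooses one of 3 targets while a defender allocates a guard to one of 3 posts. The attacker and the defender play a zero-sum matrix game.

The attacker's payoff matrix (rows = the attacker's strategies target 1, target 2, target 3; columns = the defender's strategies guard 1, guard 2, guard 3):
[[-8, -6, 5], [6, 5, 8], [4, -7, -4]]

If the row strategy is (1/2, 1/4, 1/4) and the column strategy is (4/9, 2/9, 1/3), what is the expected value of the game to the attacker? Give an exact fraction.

Against (4/9, 2/9, 1/3), each row's expected payoff is target 1: -29/9; target 2: 58/9; target 3: -10/9.
Taking the (1/2, 1/4, 1/4)-weighted average: (1/2)·(-29/9) + (1/4)·(58/9) + (1/4)·(-10/9) = -5/18.

-5/18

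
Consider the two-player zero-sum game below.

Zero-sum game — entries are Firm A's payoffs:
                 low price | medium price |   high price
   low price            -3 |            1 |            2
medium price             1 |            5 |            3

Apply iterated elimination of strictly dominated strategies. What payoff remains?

1

Column medium price is strictly dominated by low price for Firm B (-3<1, 1<5); eliminate medium price.
Column high price is strictly dominated by low price for Firm B (-3<2, 1<3); eliminate high price.
Row low price is strictly dominated by row medium price (1>-3); eliminate low price.
Only (medium price, low price) remains, with payoff 1.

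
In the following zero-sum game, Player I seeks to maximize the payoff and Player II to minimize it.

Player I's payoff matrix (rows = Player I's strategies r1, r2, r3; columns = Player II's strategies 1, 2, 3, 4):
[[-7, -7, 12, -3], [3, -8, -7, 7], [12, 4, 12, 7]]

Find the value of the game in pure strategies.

4

Row minima: -7, -8, 4 → Player I's maximin is 4.
Column maxima: 12, 4, 12, 7 → Player II's minimax is 4.
They coincide at (r3, 2), so the value is 4.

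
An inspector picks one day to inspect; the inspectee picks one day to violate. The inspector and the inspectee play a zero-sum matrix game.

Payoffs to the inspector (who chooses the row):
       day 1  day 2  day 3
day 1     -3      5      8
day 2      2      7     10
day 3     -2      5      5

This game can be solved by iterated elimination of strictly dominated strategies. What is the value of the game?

Column day 2 is strictly dominated by day 1 for the inspectee (-3<5, 2<7, -2<5); eliminate day 2.
Row day 3 is strictly dominated by row day 2 (2>-2, 10>5); eliminate day 3.
Column day 3 is strictly dominated by day 1 for the inspectee (-3<8, 2<10); eliminate day 3.
Row day 1 is strictly dominated by row day 2 (2>-3); eliminate day 1.
Only (day 2, day 1) remains, with payoff 2.

2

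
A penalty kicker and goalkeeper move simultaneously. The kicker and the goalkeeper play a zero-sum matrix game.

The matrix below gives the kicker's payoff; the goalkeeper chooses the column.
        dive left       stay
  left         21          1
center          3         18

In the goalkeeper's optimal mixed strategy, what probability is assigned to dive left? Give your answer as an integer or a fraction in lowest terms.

Row minima are 1 and 3, so the kicker's maximin is 3; column maxima are 21 and 18, so the goalkeeper's minimax is 18. These differ, so the equilibrium is in mixed strategies.
Let the goalkeeper play dive left with probability q. The kicker is indifferent when 21q + (1−q) = 3q + 18(1−q), giving q = 17/35.

17/35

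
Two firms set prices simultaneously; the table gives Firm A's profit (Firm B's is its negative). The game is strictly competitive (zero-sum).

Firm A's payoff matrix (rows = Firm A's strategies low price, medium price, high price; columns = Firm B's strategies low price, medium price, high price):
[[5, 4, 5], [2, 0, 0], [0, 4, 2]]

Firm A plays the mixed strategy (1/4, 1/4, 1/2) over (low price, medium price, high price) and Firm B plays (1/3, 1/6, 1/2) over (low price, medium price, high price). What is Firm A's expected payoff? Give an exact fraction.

Against (1/3, 1/6, 1/2), each row's expected payoff is low price: 29/6; medium price: 2/3; high price: 5/3.
Taking the (1/4, 1/4, 1/2)-weighted average: (1/4)·(29/6) + (1/4)·(2/3) + (1/2)·(5/3) = 53/24.

53/24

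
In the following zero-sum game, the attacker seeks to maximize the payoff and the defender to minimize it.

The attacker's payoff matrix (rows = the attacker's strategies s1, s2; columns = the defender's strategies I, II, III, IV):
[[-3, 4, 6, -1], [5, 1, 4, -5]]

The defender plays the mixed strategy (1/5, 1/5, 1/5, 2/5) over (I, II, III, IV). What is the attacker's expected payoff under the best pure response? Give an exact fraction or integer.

1

s1: (-3)·(1/5) + (4)·(1/5) + (6)·(1/5) + (-1)·(2/5) = 1.
s2: (5)·(1/5) + (1)·(1/5) + (4)·(1/5) + (-5)·(2/5) = 0.
The best pure response is s1 with expected payoff 1.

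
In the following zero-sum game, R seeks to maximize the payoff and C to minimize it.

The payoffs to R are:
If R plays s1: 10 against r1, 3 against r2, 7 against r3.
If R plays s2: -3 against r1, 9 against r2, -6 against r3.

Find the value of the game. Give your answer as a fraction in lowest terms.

81/19

Column r1 is strictly dominated by r3 for C (it gives R more in every row).
The remaining 2×2 game on (s1, s2) × (r2, r3) has no saddle point. Let R play s1 with probability p; indifference gives 3p + 9(1−p) = 7p − 6(1−p), so p = 15/19.
Similarly C's optimal q on r2 is 13/19, and the value is 3·(13/19) + (7)·(6/19) = 81/19.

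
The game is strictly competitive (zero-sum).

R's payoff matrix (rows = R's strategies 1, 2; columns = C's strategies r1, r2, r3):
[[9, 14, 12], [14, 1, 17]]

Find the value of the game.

187/18

Column r3 is strictly dominated by r1 for C (it gives R more in every row).
The remaining 2×2 game on (1, 2) × (r1, r2) has no saddle point. Let R play 1 with probability p; indifference gives 9p + 14(1−p) = 14p + (1−p), so p = 13/18.
Similarly C's optimal q on r1 is 13/18, and the value is 9·(13/18) + (14)·(5/18) = 187/18.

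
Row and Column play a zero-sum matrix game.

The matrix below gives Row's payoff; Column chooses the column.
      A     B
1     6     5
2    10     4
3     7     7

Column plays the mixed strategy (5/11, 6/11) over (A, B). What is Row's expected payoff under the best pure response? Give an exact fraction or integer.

1: (6)·(5/11) + (5)·(6/11) = 60/11.
2: (10)·(5/11) + (4)·(6/11) = 74/11.
3: (7)·(5/11) + (7)·(6/11) = 7.
The best pure response is 3 with expected payoff 7.

7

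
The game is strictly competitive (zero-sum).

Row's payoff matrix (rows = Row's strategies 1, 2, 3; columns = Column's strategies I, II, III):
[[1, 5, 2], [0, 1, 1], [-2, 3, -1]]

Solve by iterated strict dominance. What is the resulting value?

Row 3 is strictly dominated by row 1 (1>-2, 5>3, 2>-1); eliminate 3.
Row 2 is strictly dominated by row 1 (1>0, 5>1, 2>1); eliminate 2.
Column II is strictly dominated by I for Column (1<5); eliminate II.
Column III is strictly dominated by I for Column (1<2); eliminate III.
Only (1, I) remains, with payoff 1.

1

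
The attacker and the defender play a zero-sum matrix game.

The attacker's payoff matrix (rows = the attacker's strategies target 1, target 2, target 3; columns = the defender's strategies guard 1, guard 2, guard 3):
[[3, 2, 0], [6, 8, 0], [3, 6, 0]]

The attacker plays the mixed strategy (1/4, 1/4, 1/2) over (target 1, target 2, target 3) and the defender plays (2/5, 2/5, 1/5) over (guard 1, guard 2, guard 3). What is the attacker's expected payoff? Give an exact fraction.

37/10

Against (2/5, 2/5, 1/5), each row's expected payoff is target 1: 2; target 2: 28/5; target 3: 18/5.
Taking the (1/4, 1/4, 1/2)-weighted average: (1/4)·(2) + (1/4)·(28/5) + (1/2)·(18/5) = 37/10.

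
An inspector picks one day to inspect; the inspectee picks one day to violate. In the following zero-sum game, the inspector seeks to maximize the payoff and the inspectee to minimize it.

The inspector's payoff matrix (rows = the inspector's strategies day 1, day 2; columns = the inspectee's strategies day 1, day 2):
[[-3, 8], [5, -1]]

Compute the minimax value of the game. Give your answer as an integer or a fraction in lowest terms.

37/17

Row minima are -3 and -1, so the inspector's maximin is -1; column maxima are 5 and 8, so the inspectee's minimax is 5. These differ, so the equilibrium is in mixed strategies.
Let the inspector play day 1 with probability p. The inspectee is indifferent when −3p + 5(1−p) = 8p − (1−p), giving p = 6/17.
Let the inspectee play day 1 with probability q. The inspector is indifferent when −3q + 8(1−q) = 5q − (1−q), giving q = 9/17.
The value is -3·(9/17) + (8)·(8/17) = 37/17.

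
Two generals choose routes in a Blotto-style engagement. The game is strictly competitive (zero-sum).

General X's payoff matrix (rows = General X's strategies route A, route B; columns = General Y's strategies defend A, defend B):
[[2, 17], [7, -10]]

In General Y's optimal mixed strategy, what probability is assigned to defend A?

27/32

Row minima are 2 and -10, so General X's maximin is 2; column maxima are 7 and 17, so General Y's minimax is 7. These differ, so the equilibrium is in mixed strategies.
Let General Y play defend A with probability q. General X is indifferent when 2q + 17(1−q) = 7q − 10(1−q), giving q = 27/32.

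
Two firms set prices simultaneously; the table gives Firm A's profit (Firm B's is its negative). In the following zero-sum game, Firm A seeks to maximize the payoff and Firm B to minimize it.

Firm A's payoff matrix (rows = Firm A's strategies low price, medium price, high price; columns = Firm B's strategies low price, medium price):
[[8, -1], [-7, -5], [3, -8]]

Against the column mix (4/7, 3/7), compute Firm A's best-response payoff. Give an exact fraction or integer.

low price: (8)·(4/7) + (-1)·(3/7) = 29/7.
medium price: (-7)·(4/7) + (-5)·(3/7) = -43/7.
high price: (3)·(4/7) + (-8)·(3/7) = -12/7.
The best pure response is low price with expected payoff 29/7.

29/7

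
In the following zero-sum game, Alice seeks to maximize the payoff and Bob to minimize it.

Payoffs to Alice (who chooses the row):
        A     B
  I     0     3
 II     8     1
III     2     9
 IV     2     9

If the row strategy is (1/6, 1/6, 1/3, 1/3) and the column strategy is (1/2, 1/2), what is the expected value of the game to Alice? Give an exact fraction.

Against (1/2, 1/2), each row's expected payoff is I: 3/2; II: 9/2; III: 11/2; IV: 11/2.
Taking the (1/6, 1/6, 1/3, 1/3)-weighted average: (1/6)·(3/2) + (1/6)·(9/2) + (1/3)·(11/2) + (1/3)·(11/2) = 14/3.

14/3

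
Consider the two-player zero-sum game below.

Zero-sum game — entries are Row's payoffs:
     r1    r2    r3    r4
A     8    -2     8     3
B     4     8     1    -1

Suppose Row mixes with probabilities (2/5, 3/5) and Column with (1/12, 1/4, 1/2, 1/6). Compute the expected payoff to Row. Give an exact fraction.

Against (1/12, 1/4, 1/2, 1/6), each row's expected payoff is A: 14/3; B: 8/3.
Taking the (2/5, 3/5)-weighted average: (2/5)·(14/3) + (3/5)·(8/3) = 52/15.

52/15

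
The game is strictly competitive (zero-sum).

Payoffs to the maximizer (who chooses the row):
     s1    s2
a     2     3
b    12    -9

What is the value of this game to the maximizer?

Row minima are 2 and -9, so the maximizer's maximin is 2; column maxima are 12 and 3, so the minimizer's minimax is 3. These differ, so the equilibrium is in mixed strategies.
Let the maximizer play a with probability p. The minimizer is indifferent when 2p + 12(1−p) = 3p − 9(1−p), giving p = 21/22.
Let the minimizer play s1 with probability q. The maximizer is indifferent when 2q + 3(1−q) = 12q − 9(1−q), giving q = 6/11.
The value is 2·(6/11) + (3)·(5/11) = 27/11.

27/11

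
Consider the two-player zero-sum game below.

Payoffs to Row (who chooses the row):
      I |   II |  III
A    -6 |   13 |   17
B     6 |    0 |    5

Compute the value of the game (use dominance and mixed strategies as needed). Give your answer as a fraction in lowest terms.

78/25

Column III is strictly dominated by II for Column (it gives Row more in every row).
The remaining 2×2 game on (A, B) × (I, II) has no saddle point. Let Row play A with probability p; indifference gives −6p + 6(1−p) = 13p, so p = 6/25.
Similarly Column's optimal q on I is 13/25, and the value is -6·(13/25) + (13)·(12/25) = 78/25.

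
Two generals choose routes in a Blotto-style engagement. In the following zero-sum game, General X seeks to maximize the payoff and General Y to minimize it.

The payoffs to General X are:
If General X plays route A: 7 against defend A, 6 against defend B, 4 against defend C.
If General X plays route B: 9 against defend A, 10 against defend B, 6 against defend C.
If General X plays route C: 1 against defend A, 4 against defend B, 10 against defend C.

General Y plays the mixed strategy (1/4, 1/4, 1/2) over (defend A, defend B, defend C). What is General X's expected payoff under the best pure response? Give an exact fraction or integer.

route A: (7)·(1/4) + (6)·(1/4) + (4)·(1/2) = 21/4.
route B: (9)·(1/4) + (10)·(1/4) + (6)·(1/2) = 31/4.
route C: (1)·(1/4) + (4)·(1/4) + (10)·(1/2) = 25/4.
The best pure response is route B with expected payoff 31/4.

31/4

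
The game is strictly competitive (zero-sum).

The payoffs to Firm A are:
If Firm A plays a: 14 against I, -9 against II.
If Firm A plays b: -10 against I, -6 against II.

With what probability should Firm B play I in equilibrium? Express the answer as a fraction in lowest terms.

1/9

Row minima are -9 and -10, so Firm A's maximin is -9; column maxima are 14 and -6, so Firm B's minimax is -6. These differ, so the equilibrium is in mixed strategies.
Let Firm B play I with probability q. Firm A is indifferent when 14q − 9(1−q) = −10q − 6(1−q), giving q = 1/9.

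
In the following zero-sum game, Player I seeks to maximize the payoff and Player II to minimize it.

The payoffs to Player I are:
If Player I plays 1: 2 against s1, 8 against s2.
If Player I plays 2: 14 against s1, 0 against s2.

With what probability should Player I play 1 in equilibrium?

Row minima are 2 and 0, so Player I's maximin is 2; column maxima are 14 and 8, so Player II's minimax is 8. These differ, so the equilibrium is in mixed strategies.
Let Player I play 1 with probability p. Player II is indifferent when 2p + 14(1−p) = 8p, giving p = 7/10.

7/10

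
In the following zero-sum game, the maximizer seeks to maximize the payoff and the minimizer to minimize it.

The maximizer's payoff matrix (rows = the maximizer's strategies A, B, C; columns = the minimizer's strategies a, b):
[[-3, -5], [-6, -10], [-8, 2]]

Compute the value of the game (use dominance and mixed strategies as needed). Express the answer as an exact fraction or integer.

Row B is strictly dominated by row A, so the maximizer never plays it.
The remaining 2×2 game on (A, C) × (a, b) has no saddle point. Let the maximizer play A with probability p; indifference gives −3p − 8(1−p) = −5p + 2(1−p), so p = 5/6.
Similarly the minimizer's optimal q on a is 7/12, and the value is -3·(7/12) + (-5)·(5/12) = -23/6.

-23/6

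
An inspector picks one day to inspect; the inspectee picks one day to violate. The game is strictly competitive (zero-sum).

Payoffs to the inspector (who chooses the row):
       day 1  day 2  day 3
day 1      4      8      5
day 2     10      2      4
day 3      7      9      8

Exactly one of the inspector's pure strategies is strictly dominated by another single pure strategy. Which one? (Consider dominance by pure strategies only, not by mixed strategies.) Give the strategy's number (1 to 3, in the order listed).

Compare day 1 with day 3: 7 > 4, 9 > 8, 8 > 5.
So day 3 strictly dominates day 1 for the inspector; day 1 is strictly dominated.

1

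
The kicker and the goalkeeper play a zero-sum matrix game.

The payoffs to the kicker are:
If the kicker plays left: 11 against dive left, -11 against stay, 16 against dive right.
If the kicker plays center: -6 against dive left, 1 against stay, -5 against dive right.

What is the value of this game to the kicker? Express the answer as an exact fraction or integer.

-55/29

Column dive right is strictly dominated by dive left for the goalkeeper (it gives the kicker more in every row).
The remaining 2×2 game on (left, center) × (dive left, stay) has no saddle point. Let the kicker play left with probability p; indifference gives 11p − 6(1−p) = −11p + (1−p), so p = 7/29.
Similarly the goalkeeper's optimal q on dive left is 12/29, and the value is 11·(12/29) + (-11)·(17/29) = -55/29.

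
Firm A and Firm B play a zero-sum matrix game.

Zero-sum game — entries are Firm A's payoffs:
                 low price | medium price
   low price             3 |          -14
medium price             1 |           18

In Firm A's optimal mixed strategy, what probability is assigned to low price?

Row minima are -14 and 1, so Firm A's maximin is 1; column maxima are 3 and 18, so Firm B's minimax is 3. These differ, so the equilibrium is in mixed strategies.
Let Firm A play low price with probability p. Firm B is indifferent when 3p + (1−p) = −14p + 18(1−p), giving p = 1/2.

1/2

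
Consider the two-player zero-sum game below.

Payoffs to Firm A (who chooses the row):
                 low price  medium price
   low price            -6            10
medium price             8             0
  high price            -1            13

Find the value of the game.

Row low price is strictly dominated by row high price, so Firm A never plays it.
The remaining 2×2 game on (medium price, high price) × (low price, medium price) has no saddle point. Let Firm A play medium price with probability p; indifference gives 8p − (1−p) = 13(1−p), so p = 7/11.
Similarly Firm B's optimal q on low price is 13/22, and the value is 8·(13/22) + (0)·(9/22) = 52/11.

52/11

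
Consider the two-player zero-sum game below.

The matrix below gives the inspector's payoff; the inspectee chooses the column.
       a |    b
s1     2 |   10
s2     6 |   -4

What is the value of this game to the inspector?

34/9

Row minima are 2 and -4, so the inspector's maximin is 2; column maxima are 6 and 10, so the inspectee's minimax is 6. These differ, so the equilibrium is in mixed strategies.
Let the inspector play s1 with probability p. The inspectee is indifferent when 2p + 6(1−p) = 10p − 4(1−p), giving p = 5/9.
Let the inspectee play a with probability q. The inspector is indifferent when 2q + 10(1−q) = 6q − 4(1−q), giving q = 7/9.
The value is 2·(7/9) + (10)·(2/9) = 34/9.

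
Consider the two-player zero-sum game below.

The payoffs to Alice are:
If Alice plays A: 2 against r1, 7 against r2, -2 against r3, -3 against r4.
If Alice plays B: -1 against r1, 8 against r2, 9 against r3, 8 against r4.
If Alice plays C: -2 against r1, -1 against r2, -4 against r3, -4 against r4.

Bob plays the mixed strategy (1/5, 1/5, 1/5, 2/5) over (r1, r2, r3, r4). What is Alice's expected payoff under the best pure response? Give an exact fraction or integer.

32/5

A: (2)·(1/5) + (7)·(1/5) + (-2)·(1/5) + (-3)·(2/5) = 1/5.
B: (-1)·(1/5) + (8)·(1/5) + (9)·(1/5) + (8)·(2/5) = 32/5.
C: (-2)·(1/5) + (-1)·(1/5) + (-4)·(1/5) + (-4)·(2/5) = -3.
The best pure response is B with expected payoff 32/5.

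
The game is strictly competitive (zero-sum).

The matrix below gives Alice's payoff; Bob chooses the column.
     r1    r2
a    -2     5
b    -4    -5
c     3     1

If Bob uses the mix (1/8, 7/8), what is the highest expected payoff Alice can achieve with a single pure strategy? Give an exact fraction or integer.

33/8

a: (-2)·(1/8) + (5)·(7/8) = 33/8.
b: (-4)·(1/8) + (-5)·(7/8) = -39/8.
c: (3)·(1/8) + (1)·(7/8) = 5/4.
The best pure response is a with expected payoff 33/8.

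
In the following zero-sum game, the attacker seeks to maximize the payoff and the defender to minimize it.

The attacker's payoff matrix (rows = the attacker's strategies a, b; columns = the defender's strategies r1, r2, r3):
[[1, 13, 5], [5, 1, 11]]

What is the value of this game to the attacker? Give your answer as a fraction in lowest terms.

4

Column r3 is strictly dominated by r1 for the defender (it gives the attacker more in every row).
The remaining 2×2 game on (a, b) × (r1, r2) has no saddle point. Let the attacker play a with probability p; indifference gives p + 5(1−p) = 13p + (1−p), so p = 1/4.
Similarly the defender's optimal q on r1 is 3/4, and the value is 1·(3/4) + (13)·(1/4) = 4.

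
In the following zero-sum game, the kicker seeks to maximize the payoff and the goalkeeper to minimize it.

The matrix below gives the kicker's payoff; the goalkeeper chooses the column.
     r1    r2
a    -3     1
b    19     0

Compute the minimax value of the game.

19/23

Row minima are -3 and 0, so the kicker's maximin is 0; column maxima are 19 and 1, so the goalkeeper's minimax is 1. These differ, so the equilibrium is in mixed strategies.
Let the kicker play a with probability p. The goalkeeper is indifferent when −3p + 19(1−p) = p, giving p = 19/23.
Let the goalkeeper play r1 with probability q. The kicker is indifferent when −3q + (1−q) = 19q, giving q = 1/23.
The value is -3·(1/23) + (1)·(22/23) = 19/23.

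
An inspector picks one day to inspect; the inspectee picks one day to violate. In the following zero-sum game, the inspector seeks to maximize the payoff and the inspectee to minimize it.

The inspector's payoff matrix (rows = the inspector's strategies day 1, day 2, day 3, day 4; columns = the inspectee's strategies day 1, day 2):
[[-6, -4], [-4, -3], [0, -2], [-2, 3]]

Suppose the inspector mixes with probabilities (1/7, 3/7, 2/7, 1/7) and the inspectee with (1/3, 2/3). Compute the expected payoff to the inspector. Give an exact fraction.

Against (1/3, 2/3), each row's expected payoff is day 1: -14/3; day 2: -10/3; day 3: -4/3; day 4: 4/3.
Taking the (1/7, 3/7, 2/7, 1/7)-weighted average: (1/7)·(-14/3) + (3/7)·(-10/3) + (2/7)·(-4/3) + (1/7)·(4/3) = -16/7.

-16/7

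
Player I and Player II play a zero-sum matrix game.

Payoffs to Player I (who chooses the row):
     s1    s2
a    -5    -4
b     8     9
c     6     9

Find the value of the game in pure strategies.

8

Row minima: -5, 8, 6 → Player I's maximin is 8.
Column maxima: 8, 9 → Player II's minimax is 8.
They coincide at (b, s1), so the value is 8.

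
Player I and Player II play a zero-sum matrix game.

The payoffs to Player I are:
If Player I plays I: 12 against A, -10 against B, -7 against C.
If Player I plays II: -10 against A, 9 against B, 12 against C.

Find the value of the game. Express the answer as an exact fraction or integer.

Column C is strictly dominated by B for Player II (it gives Player I more in every row).
The remaining 2×2 game on (I, II) × (A, B) has no saddle point. Let Player I play I with probability p; indifference gives 12p − 10(1−p) = −10p + 9(1−p), so p = 19/41.
Similarly Player II's optimal q on A is 19/41, and the value is 12·(19/41) + (-10)·(22/41) = 8/41.

8/41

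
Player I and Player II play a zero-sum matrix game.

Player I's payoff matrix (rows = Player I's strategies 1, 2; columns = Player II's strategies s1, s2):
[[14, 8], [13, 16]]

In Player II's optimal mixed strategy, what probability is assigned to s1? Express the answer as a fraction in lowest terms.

8/9

Row minima are 8 and 13, so Player I's maximin is 13; column maxima are 14 and 16, so Player II's minimax is 14. These differ, so the equilibrium is in mixed strategies.
Let Player II play s1 with probability q. Player I is indifferent when 14q + 8(1−q) = 13q + 16(1−q), giving q = 8/9.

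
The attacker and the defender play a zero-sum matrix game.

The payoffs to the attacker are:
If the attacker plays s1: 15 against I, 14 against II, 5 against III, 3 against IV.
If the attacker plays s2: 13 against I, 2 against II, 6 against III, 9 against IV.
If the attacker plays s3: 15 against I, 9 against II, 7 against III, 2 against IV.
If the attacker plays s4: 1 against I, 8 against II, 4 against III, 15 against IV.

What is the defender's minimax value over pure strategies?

The worst case (largest entry) in each column is I: 15, II: 14, III: 7, IV: 15.
The best (smallest) of these is 7.

7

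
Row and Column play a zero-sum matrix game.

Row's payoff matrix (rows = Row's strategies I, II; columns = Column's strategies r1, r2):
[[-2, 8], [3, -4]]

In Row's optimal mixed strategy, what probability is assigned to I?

7/17

Row minima are -2 and -4, so Row's maximin is -2; column maxima are 3 and 8, so Column's minimax is 3. These differ, so the equilibrium is in mixed strategies.
Let Row play I with probability p. Column is indifferent when −2p + 3(1−p) = 8p − 4(1−p), giving p = 7/17.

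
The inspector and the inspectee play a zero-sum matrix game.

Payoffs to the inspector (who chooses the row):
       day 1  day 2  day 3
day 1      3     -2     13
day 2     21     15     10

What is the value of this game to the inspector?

Column day 1 is strictly dominated by day 2 for the inspectee (it gives the inspector more in every row).
The remaining 2×2 game on (day 1, day 2) × (day 2, day 3) has no saddle point. Let the inspector play day 1 with probability p; indifference gives −2p + 15(1−p) = 13p + 10(1−p), so p = 1/4.
Similarly the inspectee's optimal q on day 2 is 3/20, and the value is -2·(3/20) + (13)·(17/20) = 43/4.

43/4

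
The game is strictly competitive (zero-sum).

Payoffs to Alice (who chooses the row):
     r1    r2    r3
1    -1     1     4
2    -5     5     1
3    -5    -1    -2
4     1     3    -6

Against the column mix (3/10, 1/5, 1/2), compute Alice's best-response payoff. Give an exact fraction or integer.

19/10

1: (-1)·(3/10) + (1)·(1/5) + (4)·(1/2) = 19/10.
2: (-5)·(3/10) + (5)·(1/5) + (1)·(1/2) = 0.
3: (-5)·(3/10) + (-1)·(1/5) + (-2)·(1/2) = -27/10.
4: (1)·(3/10) + (3)·(1/5) + (-6)·(1/2) = -21/10.
The best pure response is 1 with expected payoff 19/10.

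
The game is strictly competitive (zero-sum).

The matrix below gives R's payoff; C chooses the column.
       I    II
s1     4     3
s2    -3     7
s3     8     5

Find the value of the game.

71/13

Row s1 is strictly dominated by row s3, so R never plays it.
The remaining 2×2 game on (s2, s3) × (I, II) has no saddle point. Let R play s2 with probability p; indifference gives −3p + 8(1−p) = 7p + 5(1−p), so p = 3/13.
Similarly C's optimal q on I is 2/13, and the value is -3·(2/13) + (7)·(11/13) = 71/13.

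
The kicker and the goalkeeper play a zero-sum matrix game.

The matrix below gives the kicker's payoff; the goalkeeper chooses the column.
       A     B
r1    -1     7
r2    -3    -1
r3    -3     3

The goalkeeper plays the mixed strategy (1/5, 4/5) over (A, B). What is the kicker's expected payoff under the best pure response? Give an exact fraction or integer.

r1: (-1)·(1/5) + (7)·(4/5) = 27/5.
r2: (-3)·(1/5) + (-1)·(4/5) = -7/5.
r3: (-3)·(1/5) + (3)·(4/5) = 9/5.
The best pure response is r1 with expected payoff 27/5.

27/5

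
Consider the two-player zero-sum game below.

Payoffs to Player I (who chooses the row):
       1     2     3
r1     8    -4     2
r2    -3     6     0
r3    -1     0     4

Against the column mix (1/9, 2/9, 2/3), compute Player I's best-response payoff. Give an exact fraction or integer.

23/9

r1: (8)·(1/9) + (-4)·(2/9) + (2)·(2/3) = 4/3.
r2: (-3)·(1/9) + (6)·(2/9) + (0)·(2/3) = 1.
r3: (-1)·(1/9) + (0)·(2/9) + (4)·(2/3) = 23/9.
The best pure response is r3 with expected payoff 23/9.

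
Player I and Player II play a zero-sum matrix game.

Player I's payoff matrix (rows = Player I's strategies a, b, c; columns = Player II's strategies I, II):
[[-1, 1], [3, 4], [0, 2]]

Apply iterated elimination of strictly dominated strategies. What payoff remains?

Column II is strictly dominated by I for Player II (-1<1, 3<4, 0<2); eliminate II.
Row c is strictly dominated by row b (3>0); eliminate c.
Row a is strictly dominated by row b (3>-1); eliminate a.
Only (b, I) remains, with payoff 3.

3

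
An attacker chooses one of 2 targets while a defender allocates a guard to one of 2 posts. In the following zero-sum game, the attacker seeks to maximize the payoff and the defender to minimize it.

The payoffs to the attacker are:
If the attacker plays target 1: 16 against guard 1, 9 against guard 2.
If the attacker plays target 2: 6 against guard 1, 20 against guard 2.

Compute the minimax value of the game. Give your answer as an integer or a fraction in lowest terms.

38/3

Row minima are 9 and 6, so the attacker's maximin is 9; column maxima are 16 and 20, so the defender's minimax is 16. These differ, so the equilibrium is in mixed strategies.
Let the attacker play target 1 with probability p. The defender is indifferent when 16p + 6(1−p) = 9p + 20(1−p), giving p = 2/3.
Let the defender play guard 1 with probability q. The attacker is indifferent when 16q + 9(1−q) = 6q + 20(1−q), giving q = 11/21.
The value is 16·(11/21) + (9)·(10/21) = 38/3.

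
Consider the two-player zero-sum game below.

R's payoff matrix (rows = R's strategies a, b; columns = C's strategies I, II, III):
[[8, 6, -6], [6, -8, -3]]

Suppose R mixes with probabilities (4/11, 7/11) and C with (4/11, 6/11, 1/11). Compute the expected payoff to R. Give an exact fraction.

Against (4/11, 6/11, 1/11), each row's expected payoff is a: 62/11; b: -27/11.
Taking the (4/11, 7/11)-weighted average: (4/11)·(62/11) + (7/11)·(-27/11) = 59/121.

59/121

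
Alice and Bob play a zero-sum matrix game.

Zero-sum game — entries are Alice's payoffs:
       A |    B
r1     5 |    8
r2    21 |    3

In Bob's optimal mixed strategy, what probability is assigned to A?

5/21

Row minima are 5 and 3, so Alice's maximin is 5; column maxima are 21 and 8, so Bob's minimax is 8. These differ, so the equilibrium is in mixed strategies.
Let Bob play A with probability q. Alice is indifferent when 5q + 8(1−q) = 21q + 3(1−q), giving q = 5/21.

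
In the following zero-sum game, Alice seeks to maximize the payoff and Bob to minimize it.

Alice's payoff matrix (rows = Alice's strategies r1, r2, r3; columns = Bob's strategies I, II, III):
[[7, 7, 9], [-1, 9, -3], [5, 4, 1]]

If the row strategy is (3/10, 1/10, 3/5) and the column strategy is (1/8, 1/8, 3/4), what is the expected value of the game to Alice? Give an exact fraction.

71/20

Against (1/8, 1/8, 3/4), each row's expected payoff is r1: 17/2; r2: -5/4; r3: 15/8.
Taking the (3/10, 1/10, 3/5)-weighted average: (3/10)·(17/2) + (1/10)·(-5/4) + (3/5)·(15/8) = 71/20.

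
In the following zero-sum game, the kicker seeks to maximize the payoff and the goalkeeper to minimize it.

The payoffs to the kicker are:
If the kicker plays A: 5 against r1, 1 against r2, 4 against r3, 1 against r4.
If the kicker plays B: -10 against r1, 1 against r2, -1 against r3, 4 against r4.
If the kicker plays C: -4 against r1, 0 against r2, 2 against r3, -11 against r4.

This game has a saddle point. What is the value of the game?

Row minima: 1, -10, -11 → the kicker's maximin is 1.
Column maxima: 5, 1, 4, 4 → the goalkeeper's minimax is 1.
They coincide at (A, r2), so the value is 1.

1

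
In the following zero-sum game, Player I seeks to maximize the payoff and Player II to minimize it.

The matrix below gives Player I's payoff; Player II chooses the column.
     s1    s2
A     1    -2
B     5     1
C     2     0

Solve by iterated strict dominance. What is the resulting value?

1

Column s1 is strictly dominated by s2 for Player II (-2<1, 1<5, 0<2); eliminate s1.
Row C is strictly dominated by row B (1>0); eliminate C.
Row A is strictly dominated by row B (1>-2); eliminate A.
Only (B, s2) remains, with payoff 1.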